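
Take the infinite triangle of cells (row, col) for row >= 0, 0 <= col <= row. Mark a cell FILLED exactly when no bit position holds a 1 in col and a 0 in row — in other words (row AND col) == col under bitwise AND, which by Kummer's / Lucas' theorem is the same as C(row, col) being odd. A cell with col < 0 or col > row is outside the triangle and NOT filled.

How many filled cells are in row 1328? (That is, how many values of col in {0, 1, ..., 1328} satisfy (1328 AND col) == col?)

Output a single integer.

1328 in binary = 10100110000
popcount(1328) = number of 1-bits in 10100110000 = 4
A col c satisfies (1328 AND c) == c iff every set bit of c is also set in 1328; each of the 4 set bits of 1328 can independently be on or off in c.
count = 2^4 = 16

Answer: 16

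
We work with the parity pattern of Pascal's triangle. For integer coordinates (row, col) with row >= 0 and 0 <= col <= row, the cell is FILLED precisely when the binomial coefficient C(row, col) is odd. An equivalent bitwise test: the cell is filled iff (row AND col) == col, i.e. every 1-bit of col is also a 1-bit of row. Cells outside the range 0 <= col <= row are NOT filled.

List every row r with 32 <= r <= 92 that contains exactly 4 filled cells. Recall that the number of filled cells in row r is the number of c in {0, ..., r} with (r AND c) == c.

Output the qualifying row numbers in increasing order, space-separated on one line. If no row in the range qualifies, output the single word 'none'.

Row r has 2^popcount(r) filled cells, so we need popcount(r) = log2(4) = 2.
Scan r = 32..92 and keep those with exactly 2 one-bits:
r=32=100000 popcount=1 -> skip
r=33=100001 popcount=2 -> KEEP
r=34=100010 popcount=2 -> KEEP
r=35=100011 popcount=3 -> skip
r=36=100100 popcount=2 -> KEEP
r=37=100101 popcount=3 -> skip
r=38=100110 popcount=3 -> skip
r=39=100111 popcount=4 -> skip
r=40=101000 popcount=2 -> KEEP
r=41=101001 popcount=3 -> skip
r=42=101010 popcount=3 -> skip
r=43=101011 popcount=4 -> skip
r=44=101100 popcount=3 -> skip
r=45=101101 popcount=4 -> skip
r=46=101110 popcount=4 -> skip
r=47=101111 popcount=5 -> skip
r=48=110000 popcount=2 -> KEEP
r=49=110001 popcount=3 -> skip
r=50=110010 popcount=3 -> skip
r=51=110011 popcount=4 -> skip
r=52=110100 popcount=3 -> skip
r=53=110101 popcount=4 -> skip
r=54=110110 popcount=4 -> skip
r=55=110111 popcount=5 -> skip
r=56=111000 popcount=3 -> skip
r=57=111001 popcount=4 -> skip
r=58=111010 popcount=4 -> skip
r=59=111011 popcount=5 -> skip
r=60=111100 popcount=4 -> skip
r=61=111101 popcount=5 -> skip
r=62=111110 popcount=5 -> skip
r=63=111111 popcount=6 -> skip
r=64=1000000 popcount=1 -> skip
r=65=1000001 popcount=2 -> KEEP
r=66=1000010 popcount=2 -> KEEP
r=67=1000011 popcount=3 -> skip
r=68=1000100 popcount=2 -> KEEP
r=69=1000101 popcount=3 -> skip
r=70=1000110 popcount=3 -> skip
r=71=1000111 popcount=4 -> skip
r=72=1001000 popcount=2 -> KEEP
r=73=1001001 popcount=3 -> skip
r=74=1001010 popcount=3 -> skip
r=75=1001011 popcount=4 -> skip
r=76=1001100 popcount=3 -> skip
r=77=1001101 popcount=4 -> skip
r=78=1001110 popcount=4 -> skip
r=79=1001111 popcount=5 -> skip
r=80=1010000 popcount=2 -> KEEP
r=81=1010001 popcount=3 -> skip
r=82=1010010 popcount=3 -> skip
r=83=1010011 popcount=4 -> skip
r=84=1010100 popcount=3 -> skip
r=85=1010101 popcount=4 -> skip
r=86=1010110 popcount=4 -> skip
r=87=1010111 popcount=5 -> skip
r=88=1011000 popcount=3 -> skip
r=89=1011001 popcount=4 -> skip
r=90=1011010 popcount=4 -> skip
r=91=1011011 popcount=5 -> skip
r=92=1011100 popcount=4 -> skip
Kept rows: 33 34 36 40 48 65 66 68 72 80

Answer: 33 34 36 40 48 65 66 68 72 80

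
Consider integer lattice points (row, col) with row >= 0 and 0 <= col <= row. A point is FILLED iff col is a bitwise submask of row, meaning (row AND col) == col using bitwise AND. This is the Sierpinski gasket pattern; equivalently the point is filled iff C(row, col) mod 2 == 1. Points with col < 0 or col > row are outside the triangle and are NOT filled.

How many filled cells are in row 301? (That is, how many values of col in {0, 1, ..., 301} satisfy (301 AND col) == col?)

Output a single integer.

Answer: 32

Derivation:
301 in binary = 100101101
popcount(301) = number of 1-bits in 100101101 = 5
A col c satisfies (301 AND c) == c iff every set bit of c is also set in 301; each of the 5 set bits of 301 can independently be on or off in c.
count = 2^5 = 32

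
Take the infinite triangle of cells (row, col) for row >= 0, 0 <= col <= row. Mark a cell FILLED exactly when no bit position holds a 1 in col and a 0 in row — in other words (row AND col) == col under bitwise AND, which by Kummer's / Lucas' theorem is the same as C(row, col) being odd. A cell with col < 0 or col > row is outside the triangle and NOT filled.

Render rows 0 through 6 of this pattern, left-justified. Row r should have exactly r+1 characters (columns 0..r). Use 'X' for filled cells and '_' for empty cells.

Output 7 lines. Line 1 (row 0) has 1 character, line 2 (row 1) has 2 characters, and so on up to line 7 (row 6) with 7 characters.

r0=0: X
r1=1: XX
r2=10: X_X
r3=11: XXXX
r4=100: X___X
r5=101: XX__XX
r6=110: X_X_X_X

Answer: X
XX
X_X
XXXX
X___X
XX__XX
X_X_X_X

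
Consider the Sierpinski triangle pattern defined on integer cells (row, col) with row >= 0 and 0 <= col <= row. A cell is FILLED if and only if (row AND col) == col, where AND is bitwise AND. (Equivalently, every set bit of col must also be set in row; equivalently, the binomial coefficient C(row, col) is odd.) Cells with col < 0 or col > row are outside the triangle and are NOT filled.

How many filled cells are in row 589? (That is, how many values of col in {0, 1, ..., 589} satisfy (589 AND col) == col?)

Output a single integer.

589 in binary = 1001001101
popcount(589) = number of 1-bits in 1001001101 = 5
A col c satisfies (589 AND c) == c iff every set bit of c is also set in 589; each of the 5 set bits of 589 can independently be on or off in c.
count = 2^5 = 32

Answer: 32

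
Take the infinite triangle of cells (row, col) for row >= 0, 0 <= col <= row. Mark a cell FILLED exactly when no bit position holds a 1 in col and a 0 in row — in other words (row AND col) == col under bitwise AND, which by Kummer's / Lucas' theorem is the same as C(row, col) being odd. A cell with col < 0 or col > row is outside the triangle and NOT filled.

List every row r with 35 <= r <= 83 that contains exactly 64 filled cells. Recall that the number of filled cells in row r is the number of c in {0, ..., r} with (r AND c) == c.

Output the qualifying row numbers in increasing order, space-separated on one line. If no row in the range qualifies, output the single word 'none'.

Answer: 63

Derivation:
Row r has 2^popcount(r) filled cells, so we need popcount(r) = log2(64) = 6.
Scan r = 35..83 and keep those with exactly 6 one-bits:
r=35=100011 popcount=3 -> skip
r=36=100100 popcount=2 -> skip
r=37=100101 popcount=3 -> skip
r=38=100110 popcount=3 -> skip
r=39=100111 popcount=4 -> skip
r=40=101000 popcount=2 -> skip
r=41=101001 popcount=3 -> skip
r=42=101010 popcount=3 -> skip
r=43=101011 popcount=4 -> skip
r=44=101100 popcount=3 -> skip
r=45=101101 popcount=4 -> skip
r=46=101110 popcount=4 -> skip
r=47=101111 popcount=5 -> skip
r=48=110000 popcount=2 -> skip
r=49=110001 popcount=3 -> skip
r=50=110010 popcount=3 -> skip
r=51=110011 popcount=4 -> skip
r=52=110100 popcount=3 -> skip
r=53=110101 popcount=4 -> skip
r=54=110110 popcount=4 -> skip
r=55=110111 popcount=5 -> skip
r=56=111000 popcount=3 -> skip
r=57=111001 popcount=4 -> skip
r=58=111010 popcount=4 -> skip
r=59=111011 popcount=5 -> skip
r=60=111100 popcount=4 -> skip
r=61=111101 popcount=5 -> skip
r=62=111110 popcount=5 -> skip
r=63=111111 popcount=6 -> KEEP
r=64=1000000 popcount=1 -> skip
r=65=1000001 popcount=2 -> skip
r=66=1000010 popcount=2 -> skip
r=67=1000011 popcount=3 -> skip
r=68=1000100 popcount=2 -> skip
r=69=1000101 popcount=3 -> skip
r=70=1000110 popcount=3 -> skip
r=71=1000111 popcount=4 -> skip
r=72=1001000 popcount=2 -> skip
r=73=1001001 popcount=3 -> skip
r=74=1001010 popcount=3 -> skip
r=75=1001011 popcount=4 -> skip
r=76=1001100 popcount=3 -> skip
r=77=1001101 popcount=4 -> skip
r=78=1001110 popcount=4 -> skip
r=79=1001111 popcount=5 -> skip
r=80=1010000 popcount=2 -> skip
r=81=1010001 popcount=3 -> skip
r=82=1010010 popcount=3 -> skip
r=83=1010011 popcount=4 -> skip
Kept rows: 63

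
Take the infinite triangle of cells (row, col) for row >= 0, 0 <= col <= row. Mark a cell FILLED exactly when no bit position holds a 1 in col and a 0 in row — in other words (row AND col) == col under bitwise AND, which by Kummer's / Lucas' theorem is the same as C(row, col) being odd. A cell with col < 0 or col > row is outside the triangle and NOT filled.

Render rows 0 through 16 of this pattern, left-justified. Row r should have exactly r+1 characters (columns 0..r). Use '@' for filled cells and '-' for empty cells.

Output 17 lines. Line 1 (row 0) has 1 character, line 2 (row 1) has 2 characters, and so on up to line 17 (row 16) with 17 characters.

r0=0: @
r1=1: @@
r2=10: @-@
r3=11: @@@@
r4=100: @---@
r5=101: @@--@@
r6=110: @-@-@-@
r7=111: @@@@@@@@
r8=1000: @-------@
r9=1001: @@------@@
r10=1010: @-@-----@-@
r11=1011: @@@@----@@@@
r12=1100: @---@---@---@
r13=1101: @@--@@--@@--@@
r14=1110: @-@-@-@-@-@-@-@
r15=1111: @@@@@@@@@@@@@@@@
r16=10000: @---------------@

Answer: @
@@
@-@
@@@@
@---@
@@--@@
@-@-@-@
@@@@@@@@
@-------@
@@------@@
@-@-----@-@
@@@@----@@@@
@---@---@---@
@@--@@--@@--@@
@-@-@-@-@-@-@-@
@@@@@@@@@@@@@@@@
@---------------@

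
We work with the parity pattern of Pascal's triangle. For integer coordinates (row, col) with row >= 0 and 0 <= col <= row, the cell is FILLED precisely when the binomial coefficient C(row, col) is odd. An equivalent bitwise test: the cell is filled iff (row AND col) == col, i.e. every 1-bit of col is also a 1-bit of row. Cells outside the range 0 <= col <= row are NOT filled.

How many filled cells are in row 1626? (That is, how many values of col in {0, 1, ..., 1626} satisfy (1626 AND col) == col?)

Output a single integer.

Answer: 64

Derivation:
1626 in binary = 11001011010
popcount(1626) = number of 1-bits in 11001011010 = 6
A col c satisfies (1626 AND c) == c iff every set bit of c is also set in 1626; each of the 6 set bits of 1626 can independently be on or off in c.
count = 2^6 = 64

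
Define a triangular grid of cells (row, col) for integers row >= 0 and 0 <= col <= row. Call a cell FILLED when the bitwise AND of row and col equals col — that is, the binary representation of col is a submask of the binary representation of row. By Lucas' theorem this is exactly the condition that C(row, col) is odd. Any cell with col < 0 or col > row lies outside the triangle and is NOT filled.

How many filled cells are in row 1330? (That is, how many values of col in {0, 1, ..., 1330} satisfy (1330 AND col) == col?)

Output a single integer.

Answer: 32

Derivation:
1330 in binary = 10100110010
popcount(1330) = number of 1-bits in 10100110010 = 5
A col c satisfies (1330 AND c) == c iff every set bit of c is also set in 1330; each of the 5 set bits of 1330 can independently be on or off in c.
count = 2^5 = 32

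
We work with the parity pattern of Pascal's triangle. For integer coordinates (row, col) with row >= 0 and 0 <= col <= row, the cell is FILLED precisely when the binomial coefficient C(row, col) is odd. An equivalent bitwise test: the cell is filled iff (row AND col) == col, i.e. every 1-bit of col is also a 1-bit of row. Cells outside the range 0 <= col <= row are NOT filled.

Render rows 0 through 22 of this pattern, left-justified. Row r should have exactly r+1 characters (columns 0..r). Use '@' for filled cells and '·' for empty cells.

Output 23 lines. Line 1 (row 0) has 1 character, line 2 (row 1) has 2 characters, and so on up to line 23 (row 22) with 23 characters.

r0=0: @
r1=1: @@
r2=10: @·@
r3=11: @@@@
r4=100: @···@
r5=101: @@··@@
r6=110: @·@·@·@
r7=111: @@@@@@@@
r8=1000: @·······@
r9=1001: @@······@@
r10=1010: @·@·····@·@
r11=1011: @@@@····@@@@
r12=1100: @···@···@···@
r13=1101: @@··@@··@@··@@
r14=1110: @·@·@·@·@·@·@·@
r15=1111: @@@@@@@@@@@@@@@@
r16=10000: @···············@
r17=10001: @@··············@@
r18=10010: @·@·············@·@
r19=10011: @@@@············@@@@
r20=10100: @···@···········@···@
r21=10101: @@··@@··········@@··@@
r22=10110: @·@·@·@·········@·@·@·@

Answer: @
@@
@·@
@@@@
@···@
@@··@@
@·@·@·@
@@@@@@@@
@·······@
@@······@@
@·@·····@·@
@@@@····@@@@
@···@···@···@
@@··@@··@@··@@
@·@·@·@·@·@·@·@
@@@@@@@@@@@@@@@@
@···············@
@@··············@@
@·@·············@·@
@@@@············@@@@
@···@···········@···@
@@··@@··········@@··@@
@·@·@·@·········@·@·@·@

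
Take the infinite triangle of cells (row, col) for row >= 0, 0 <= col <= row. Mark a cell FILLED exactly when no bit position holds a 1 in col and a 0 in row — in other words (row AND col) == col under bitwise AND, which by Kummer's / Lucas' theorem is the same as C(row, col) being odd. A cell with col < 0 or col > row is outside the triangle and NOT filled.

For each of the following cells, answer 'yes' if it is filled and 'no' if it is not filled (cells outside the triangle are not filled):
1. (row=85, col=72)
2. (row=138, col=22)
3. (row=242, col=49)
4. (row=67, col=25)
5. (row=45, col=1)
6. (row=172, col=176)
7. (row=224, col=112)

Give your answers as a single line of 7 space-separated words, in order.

(85,72): row=0b1010101, col=0b1001000, row AND col = 0b1000000 = 64; 64 != 72 -> empty
(138,22): row=0b10001010, col=0b10110, row AND col = 0b10 = 2; 2 != 22 -> empty
(242,49): row=0b11110010, col=0b110001, row AND col = 0b110000 = 48; 48 != 49 -> empty
(67,25): row=0b1000011, col=0b11001, row AND col = 0b1 = 1; 1 != 25 -> empty
(45,1): row=0b101101, col=0b1, row AND col = 0b1 = 1; 1 == 1 -> filled
(172,176): col outside [0, 172] -> not filled
(224,112): row=0b11100000, col=0b1110000, row AND col = 0b1100000 = 96; 96 != 112 -> empty

Answer: no no no no yes no no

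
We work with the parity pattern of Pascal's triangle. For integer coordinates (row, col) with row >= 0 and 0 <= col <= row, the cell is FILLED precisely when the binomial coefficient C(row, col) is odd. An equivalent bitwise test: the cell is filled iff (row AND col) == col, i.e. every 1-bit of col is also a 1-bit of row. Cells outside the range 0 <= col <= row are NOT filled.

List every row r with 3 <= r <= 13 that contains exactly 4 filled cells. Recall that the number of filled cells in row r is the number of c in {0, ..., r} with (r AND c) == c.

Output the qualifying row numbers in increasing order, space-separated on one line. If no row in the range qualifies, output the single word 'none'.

Row r has 2^popcount(r) filled cells, so we need popcount(r) = log2(4) = 2.
Scan r = 3..13 and keep those with exactly 2 one-bits:
r=3=11 popcount=2 -> KEEP
r=4=100 popcount=1 -> skip
r=5=101 popcount=2 -> KEEP
r=6=110 popcount=2 -> KEEP
r=7=111 popcount=3 -> skip
r=8=1000 popcount=1 -> skip
r=9=1001 popcount=2 -> KEEP
r=10=1010 popcount=2 -> KEEP
r=11=1011 popcount=3 -> skip
r=12=1100 popcount=2 -> KEEP
r=13=1101 popcount=3 -> skip
Kept rows: 3 5 6 9 10 12

Answer: 3 5 6 9 10 12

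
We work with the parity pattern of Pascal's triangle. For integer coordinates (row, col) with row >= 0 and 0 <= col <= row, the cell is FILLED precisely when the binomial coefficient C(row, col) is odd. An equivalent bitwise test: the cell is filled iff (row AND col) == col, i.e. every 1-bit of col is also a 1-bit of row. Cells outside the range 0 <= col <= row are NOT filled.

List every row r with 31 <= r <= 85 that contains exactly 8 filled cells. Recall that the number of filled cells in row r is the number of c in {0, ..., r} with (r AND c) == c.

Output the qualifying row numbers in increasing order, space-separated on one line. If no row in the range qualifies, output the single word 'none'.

Row r has 2^popcount(r) filled cells, so we need popcount(r) = log2(8) = 3.
Scan r = 31..85 and keep those with exactly 3 one-bits:
r=31=11111 popcount=5 -> skip
r=32=100000 popcount=1 -> skip
r=33=100001 popcount=2 -> skip
r=34=100010 popcount=2 -> skip
r=35=100011 popcount=3 -> KEEP
r=36=100100 popcount=2 -> skip
r=37=100101 popcount=3 -> KEEP
r=38=100110 popcount=3 -> KEEP
r=39=100111 popcount=4 -> skip
r=40=101000 popcount=2 -> skip
r=41=101001 popcount=3 -> KEEP
r=42=101010 popcount=3 -> KEEP
r=43=101011 popcount=4 -> skip
r=44=101100 popcount=3 -> KEEP
r=45=101101 popcount=4 -> skip
r=46=101110 popcount=4 -> skip
r=47=101111 popcount=5 -> skip
r=48=110000 popcount=2 -> skip
r=49=110001 popcount=3 -> KEEP
r=50=110010 popcount=3 -> KEEP
r=51=110011 popcount=4 -> skip
r=52=110100 popcount=3 -> KEEP
r=53=110101 popcount=4 -> skip
r=54=110110 popcount=4 -> skip
r=55=110111 popcount=5 -> skip
r=56=111000 popcount=3 -> KEEP
r=57=111001 popcount=4 -> skip
r=58=111010 popcount=4 -> skip
r=59=111011 popcount=5 -> skip
r=60=111100 popcount=4 -> skip
r=61=111101 popcount=5 -> skip
r=62=111110 popcount=5 -> skip
r=63=111111 popcount=6 -> skip
r=64=1000000 popcount=1 -> skip
r=65=1000001 popcount=2 -> skip
r=66=1000010 popcount=2 -> skip
r=67=1000011 popcount=3 -> KEEP
r=68=1000100 popcount=2 -> skip
r=69=1000101 popcount=3 -> KEEP
r=70=1000110 popcount=3 -> KEEP
r=71=1000111 popcount=4 -> skip
r=72=1001000 popcount=2 -> skip
r=73=1001001 popcount=3 -> KEEP
r=74=1001010 popcount=3 -> KEEP
r=75=1001011 popcount=4 -> skip
r=76=1001100 popcount=3 -> KEEP
r=77=1001101 popcount=4 -> skip
r=78=1001110 popcount=4 -> skip
r=79=1001111 popcount=5 -> skip
r=80=1010000 popcount=2 -> skip
r=81=1010001 popcount=3 -> KEEP
r=82=1010010 popcount=3 -> KEEP
r=83=1010011 popcount=4 -> skip
r=84=1010100 popcount=3 -> KEEP
r=85=1010101 popcount=4 -> skip
Kept rows: 35 37 38 41 42 44 49 50 52 56 67 69 70 73 74 76 81 82 84

Answer: 35 37 38 41 42 44 49 50 52 56 67 69 70 73 74 76 81 82 84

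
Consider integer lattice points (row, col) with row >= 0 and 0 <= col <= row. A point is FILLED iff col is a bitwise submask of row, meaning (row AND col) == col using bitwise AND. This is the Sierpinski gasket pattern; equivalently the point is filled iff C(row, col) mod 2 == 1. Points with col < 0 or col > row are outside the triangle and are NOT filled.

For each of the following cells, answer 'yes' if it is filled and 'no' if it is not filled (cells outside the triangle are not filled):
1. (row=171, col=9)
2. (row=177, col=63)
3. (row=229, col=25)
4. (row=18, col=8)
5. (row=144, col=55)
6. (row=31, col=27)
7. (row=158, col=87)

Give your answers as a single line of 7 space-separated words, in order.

(171,9): row=0b10101011, col=0b1001, row AND col = 0b1001 = 9; 9 == 9 -> filled
(177,63): row=0b10110001, col=0b111111, row AND col = 0b110001 = 49; 49 != 63 -> empty
(229,25): row=0b11100101, col=0b11001, row AND col = 0b1 = 1; 1 != 25 -> empty
(18,8): row=0b10010, col=0b1000, row AND col = 0b0 = 0; 0 != 8 -> empty
(144,55): row=0b10010000, col=0b110111, row AND col = 0b10000 = 16; 16 != 55 -> empty
(31,27): row=0b11111, col=0b11011, row AND col = 0b11011 = 27; 27 == 27 -> filled
(158,87): row=0b10011110, col=0b1010111, row AND col = 0b10110 = 22; 22 != 87 -> empty

Answer: yes no no no no yes no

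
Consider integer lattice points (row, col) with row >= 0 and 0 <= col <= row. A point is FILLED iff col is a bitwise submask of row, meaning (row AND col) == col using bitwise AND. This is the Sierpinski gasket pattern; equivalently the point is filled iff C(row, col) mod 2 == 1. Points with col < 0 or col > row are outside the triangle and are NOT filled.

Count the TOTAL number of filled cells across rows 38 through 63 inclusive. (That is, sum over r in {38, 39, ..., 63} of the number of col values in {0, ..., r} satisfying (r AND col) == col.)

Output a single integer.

r38=100110 pc3: +8 =8
r39=100111 pc4: +16 =24
r40=101000 pc2: +4 =28
r41=101001 pc3: +8 =36
r42=101010 pc3: +8 =44
r43=101011 pc4: +16 =60
r44=101100 pc3: +8 =68
r45=101101 pc4: +16 =84
r46=101110 pc4: +16 =100
r47=101111 pc5: +32 =132
r48=110000 pc2: +4 =136
r49=110001 pc3: +8 =144
r50=110010 pc3: +8 =152
r51=110011 pc4: +16 =168
r52=110100 pc3: +8 =176
r53=110101 pc4: +16 =192
r54=110110 pc4: +16 =208
r55=110111 pc5: +32 =240
r56=111000 pc3: +8 =248
r57=111001 pc4: +16 =264
r58=111010 pc4: +16 =280
r59=111011 pc5: +32 =312
r60=111100 pc4: +16 =328
r61=111101 pc5: +32 =360
r62=111110 pc5: +32 =392
r63=111111 pc6: +64 =456

Answer: 456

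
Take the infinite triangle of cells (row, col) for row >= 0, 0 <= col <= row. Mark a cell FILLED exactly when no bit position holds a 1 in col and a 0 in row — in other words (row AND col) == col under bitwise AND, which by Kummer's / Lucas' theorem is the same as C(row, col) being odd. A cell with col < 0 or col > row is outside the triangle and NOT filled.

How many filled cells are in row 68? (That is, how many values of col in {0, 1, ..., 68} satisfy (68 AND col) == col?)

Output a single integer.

68 in binary = 1000100
popcount(68) = number of 1-bits in 1000100 = 2
A col c satisfies (68 AND c) == c iff every set bit of c is also set in 68; each of the 2 set bits of 68 can independently be on or off in c.
count = 2^2 = 4

Answer: 4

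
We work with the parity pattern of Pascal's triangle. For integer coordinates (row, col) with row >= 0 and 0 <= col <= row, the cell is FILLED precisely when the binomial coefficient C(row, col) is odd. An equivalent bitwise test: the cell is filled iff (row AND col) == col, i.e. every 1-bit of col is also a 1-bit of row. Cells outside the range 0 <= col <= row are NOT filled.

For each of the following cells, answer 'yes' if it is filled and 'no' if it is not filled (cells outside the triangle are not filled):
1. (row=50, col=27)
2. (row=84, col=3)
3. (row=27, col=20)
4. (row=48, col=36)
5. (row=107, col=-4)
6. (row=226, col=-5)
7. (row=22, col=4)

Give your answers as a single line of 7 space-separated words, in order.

Answer: no no no no no no yes

Derivation:
(50,27): row=0b110010, col=0b11011, row AND col = 0b10010 = 18; 18 != 27 -> empty
(84,3): row=0b1010100, col=0b11, row AND col = 0b0 = 0; 0 != 3 -> empty
(27,20): row=0b11011, col=0b10100, row AND col = 0b10000 = 16; 16 != 20 -> empty
(48,36): row=0b110000, col=0b100100, row AND col = 0b100000 = 32; 32 != 36 -> empty
(107,-4): col outside [0, 107] -> not filled
(226,-5): col outside [0, 226] -> not filled
(22,4): row=0b10110, col=0b100, row AND col = 0b100 = 4; 4 == 4 -> filled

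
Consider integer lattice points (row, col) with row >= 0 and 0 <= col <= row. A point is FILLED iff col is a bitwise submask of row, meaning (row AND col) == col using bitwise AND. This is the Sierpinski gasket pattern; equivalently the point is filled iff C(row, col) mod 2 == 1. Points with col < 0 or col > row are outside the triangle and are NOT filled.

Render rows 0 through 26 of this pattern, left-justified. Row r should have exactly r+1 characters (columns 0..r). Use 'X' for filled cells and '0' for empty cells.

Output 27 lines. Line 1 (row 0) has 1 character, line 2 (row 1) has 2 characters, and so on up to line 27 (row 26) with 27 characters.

r0=0: X
r1=1: XX
r2=10: X0X
r3=11: XXXX
r4=100: X000X
r5=101: XX00XX
r6=110: X0X0X0X
r7=111: XXXXXXXX
r8=1000: X0000000X
r9=1001: XX000000XX
r10=1010: X0X00000X0X
r11=1011: XXXX0000XXXX
r12=1100: X000X000X000X
r13=1101: XX00XX00XX00XX
r14=1110: X0X0X0X0X0X0X0X
r15=1111: XXXXXXXXXXXXXXXX
r16=10000: X000000000000000X
r17=10001: XX00000000000000XX
r18=10010: X0X0000000000000X0X
r19=10011: XXXX000000000000XXXX
r20=10100: X000X00000000000X000X
r21=10101: XX00XX0000000000XX00XX
r22=10110: X0X0X0X000000000X0X0X0X
r23=10111: XXXXXXXX00000000XXXXXXXX
r24=11000: X0000000X0000000X0000000X
r25=11001: XX000000XX000000XX000000XX
r26=11010: X0X00000X0X00000X0X00000X0X

Answer: X
XX
X0X
XXXX
X000X
XX00XX
X0X0X0X
XXXXXXXX
X0000000X
XX000000XX
X0X00000X0X
XXXX0000XXXX
X000X000X000X
XX00XX00XX00XX
X0X0X0X0X0X0X0X
XXXXXXXXXXXXXXXX
X000000000000000X
XX00000000000000XX
X0X0000000000000X0X
XXXX000000000000XXXX
X000X00000000000X000X
XX00XX0000000000XX00XX
X0X0X0X000000000X0X0X0X
XXXXXXXX00000000XXXXXXXX
X0000000X0000000X0000000X
XX000000XX000000XX000000XX
X0X00000X0X00000X0X00000X0X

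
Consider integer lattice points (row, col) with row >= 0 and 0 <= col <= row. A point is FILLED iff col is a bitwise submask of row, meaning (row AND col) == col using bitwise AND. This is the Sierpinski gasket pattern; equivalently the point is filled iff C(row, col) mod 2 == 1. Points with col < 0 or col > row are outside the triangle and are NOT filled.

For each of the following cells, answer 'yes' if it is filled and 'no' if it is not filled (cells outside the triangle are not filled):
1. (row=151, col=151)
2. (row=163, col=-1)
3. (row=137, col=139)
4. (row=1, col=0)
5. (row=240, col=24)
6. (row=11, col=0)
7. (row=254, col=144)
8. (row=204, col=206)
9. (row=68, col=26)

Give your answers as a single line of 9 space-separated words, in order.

(151,151): row=0b10010111, col=0b10010111, row AND col = 0b10010111 = 151; 151 == 151 -> filled
(163,-1): col outside [0, 163] -> not filled
(137,139): col outside [0, 137] -> not filled
(1,0): row=0b1, col=0b0, row AND col = 0b0 = 0; 0 == 0 -> filled
(240,24): row=0b11110000, col=0b11000, row AND col = 0b10000 = 16; 16 != 24 -> empty
(11,0): row=0b1011, col=0b0, row AND col = 0b0 = 0; 0 == 0 -> filled
(254,144): row=0b11111110, col=0b10010000, row AND col = 0b10010000 = 144; 144 == 144 -> filled
(204,206): col outside [0, 204] -> not filled
(68,26): row=0b1000100, col=0b11010, row AND col = 0b0 = 0; 0 != 26 -> empty

Answer: yes no no yes no yes yes no no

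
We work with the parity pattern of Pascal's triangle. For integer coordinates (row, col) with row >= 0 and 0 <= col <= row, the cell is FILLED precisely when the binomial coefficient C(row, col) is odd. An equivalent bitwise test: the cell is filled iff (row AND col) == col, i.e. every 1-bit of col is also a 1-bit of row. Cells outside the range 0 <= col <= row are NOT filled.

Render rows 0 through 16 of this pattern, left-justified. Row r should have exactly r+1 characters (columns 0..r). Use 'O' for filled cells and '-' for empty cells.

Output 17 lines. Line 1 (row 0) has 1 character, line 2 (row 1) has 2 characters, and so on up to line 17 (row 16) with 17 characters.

r0=0: O
r1=1: OO
r2=10: O-O
r3=11: OOOO
r4=100: O---O
r5=101: OO--OO
r6=110: O-O-O-O
r7=111: OOOOOOOO
r8=1000: O-------O
r9=1001: OO------OO
r10=1010: O-O-----O-O
r11=1011: OOOO----OOOO
r12=1100: O---O---O---O
r13=1101: OO--OO--OO--OO
r14=1110: O-O-O-O-O-O-O-O
r15=1111: OOOOOOOOOOOOOOOO
r16=10000: O---------------O

Answer: O
OO
O-O
OOOO
O---O
OO--OO
O-O-O-O
OOOOOOOO
O-------O
OO------OO
O-O-----O-O
OOOO----OOOO
O---O---O---O
OO--OO--OO--OO
O-O-O-O-O-O-O-O
OOOOOOOOOOOOOOOO
O---------------O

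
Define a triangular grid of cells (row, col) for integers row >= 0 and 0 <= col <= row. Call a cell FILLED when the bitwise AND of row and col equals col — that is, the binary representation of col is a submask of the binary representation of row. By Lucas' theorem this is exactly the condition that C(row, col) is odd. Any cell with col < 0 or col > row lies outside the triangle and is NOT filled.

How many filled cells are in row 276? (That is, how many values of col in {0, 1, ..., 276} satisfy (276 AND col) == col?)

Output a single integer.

276 in binary = 100010100
popcount(276) = number of 1-bits in 100010100 = 3
A col c satisfies (276 AND c) == c iff every set bit of c is also set in 276; each of the 3 set bits of 276 can independently be on or off in c.
count = 2^3 = 8

Answer: 8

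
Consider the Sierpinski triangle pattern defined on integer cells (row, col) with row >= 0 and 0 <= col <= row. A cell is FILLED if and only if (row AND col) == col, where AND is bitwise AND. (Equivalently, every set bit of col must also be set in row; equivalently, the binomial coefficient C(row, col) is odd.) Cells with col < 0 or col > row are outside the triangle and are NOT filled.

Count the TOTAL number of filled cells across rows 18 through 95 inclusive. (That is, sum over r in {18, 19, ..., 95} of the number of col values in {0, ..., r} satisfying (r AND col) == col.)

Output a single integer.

Answer: 1128

Derivation:
r18=10010 pc2: +4 =4
r19=10011 pc3: +8 =12
r20=10100 pc2: +4 =16
r21=10101 pc3: +8 =24
r22=10110 pc3: +8 =32
r23=10111 pc4: +16 =48
r24=11000 pc2: +4 =52
r25=11001 pc3: +8 =60
r26=11010 pc3: +8 =68
r27=11011 pc4: +16 =84
r28=11100 pc3: +8 =92
r29=11101 pc4: +16 =108
r30=11110 pc4: +16 =124
r31=11111 pc5: +32 =156
r32=100000 pc1: +2 =158
r33=100001 pc2: +4 =162
r34=100010 pc2: +4 =166
r35=100011 pc3: +8 =174
r36=100100 pc2: +4 =178
r37=100101 pc3: +8 =186
r38=100110 pc3: +8 =194
r39=100111 pc4: +16 =210
r40=101000 pc2: +4 =214
r41=101001 pc3: +8 =222
r42=101010 pc3: +8 =230
r43=101011 pc4: +16 =246
r44=101100 pc3: +8 =254
r45=101101 pc4: +16 =270
r46=101110 pc4: +16 =286
r47=101111 pc5: +32 =318
r48=110000 pc2: +4 =322
r49=110001 pc3: +8 =330
r50=110010 pc3: +8 =338
r51=110011 pc4: +16 =354
r52=110100 pc3: +8 =362
r53=110101 pc4: +16 =378
r54=110110 pc4: +16 =394
r55=110111 pc5: +32 =426
r56=111000 pc3: +8 =434
r57=111001 pc4: +16 =450
r58=111010 pc4: +16 =466
r59=111011 pc5: +32 =498
r60=111100 pc4: +16 =514
r61=111101 pc5: +32 =546
r62=111110 pc5: +32 =578
r63=111111 pc6: +64 =642
r64=1000000 pc1: +2 =644
r65=1000001 pc2: +4 =648
r66=1000010 pc2: +4 =652
r67=1000011 pc3: +8 =660
r68=1000100 pc2: +4 =664
r69=1000101 pc3: +8 =672
r70=1000110 pc3: +8 =680
r71=1000111 pc4: +16 =696
r72=1001000 pc2: +4 =700
r73=1001001 pc3: +8 =708
r74=1001010 pc3: +8 =716
r75=1001011 pc4: +16 =732
r76=1001100 pc3: +8 =740
r77=1001101 pc4: +16 =756
r78=1001110 pc4: +16 =772
r79=1001111 pc5: +32 =804
r80=1010000 pc2: +4 =808
r81=1010001 pc3: +8 =816
r82=1010010 pc3: +8 =824
r83=1010011 pc4: +16 =840
r84=1010100 pc3: +8 =848
r85=1010101 pc4: +16 =864
r86=1010110 pc4: +16 =880
r87=1010111 pc5: +32 =912
r88=1011000 pc3: +8 =920
r89=1011001 pc4: +16 =936
r90=1011010 pc4: +16 =952
r91=1011011 pc5: +32 =984
r92=1011100 pc4: +16 =1000
r93=1011101 pc5: +32 =1032
r94=1011110 pc5: +32 =1064
r95=1011111 pc6: +64 =1128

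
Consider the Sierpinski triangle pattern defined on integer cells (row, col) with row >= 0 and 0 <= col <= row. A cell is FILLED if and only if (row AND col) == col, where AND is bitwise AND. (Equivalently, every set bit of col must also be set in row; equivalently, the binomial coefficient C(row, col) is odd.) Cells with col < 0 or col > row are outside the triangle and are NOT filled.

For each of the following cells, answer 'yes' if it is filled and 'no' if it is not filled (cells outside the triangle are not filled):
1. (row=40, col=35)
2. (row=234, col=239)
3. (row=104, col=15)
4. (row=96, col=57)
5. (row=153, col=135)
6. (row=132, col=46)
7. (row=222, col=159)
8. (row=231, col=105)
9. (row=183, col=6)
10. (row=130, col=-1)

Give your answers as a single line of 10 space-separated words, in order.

Answer: no no no no no no no no yes no

Derivation:
(40,35): row=0b101000, col=0b100011, row AND col = 0b100000 = 32; 32 != 35 -> empty
(234,239): col outside [0, 234] -> not filled
(104,15): row=0b1101000, col=0b1111, row AND col = 0b1000 = 8; 8 != 15 -> empty
(96,57): row=0b1100000, col=0b111001, row AND col = 0b100000 = 32; 32 != 57 -> empty
(153,135): row=0b10011001, col=0b10000111, row AND col = 0b10000001 = 129; 129 != 135 -> empty
(132,46): row=0b10000100, col=0b101110, row AND col = 0b100 = 4; 4 != 46 -> empty
(222,159): row=0b11011110, col=0b10011111, row AND col = 0b10011110 = 158; 158 != 159 -> empty
(231,105): row=0b11100111, col=0b1101001, row AND col = 0b1100001 = 97; 97 != 105 -> empty
(183,6): row=0b10110111, col=0b110, row AND col = 0b110 = 6; 6 == 6 -> filled
(130,-1): col outside [0, 130] -> not filled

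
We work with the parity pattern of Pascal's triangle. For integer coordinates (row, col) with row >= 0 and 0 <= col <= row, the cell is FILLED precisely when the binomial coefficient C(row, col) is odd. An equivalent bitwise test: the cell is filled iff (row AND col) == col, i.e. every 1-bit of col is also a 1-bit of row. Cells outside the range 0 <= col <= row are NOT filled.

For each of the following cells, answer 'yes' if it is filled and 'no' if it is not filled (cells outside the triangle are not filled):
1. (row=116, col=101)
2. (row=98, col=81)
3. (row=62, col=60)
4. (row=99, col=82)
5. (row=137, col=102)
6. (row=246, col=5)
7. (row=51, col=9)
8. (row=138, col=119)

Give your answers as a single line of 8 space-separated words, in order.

(116,101): row=0b1110100, col=0b1100101, row AND col = 0b1100100 = 100; 100 != 101 -> empty
(98,81): row=0b1100010, col=0b1010001, row AND col = 0b1000000 = 64; 64 != 81 -> empty
(62,60): row=0b111110, col=0b111100, row AND col = 0b111100 = 60; 60 == 60 -> filled
(99,82): row=0b1100011, col=0b1010010, row AND col = 0b1000010 = 66; 66 != 82 -> empty
(137,102): row=0b10001001, col=0b1100110, row AND col = 0b0 = 0; 0 != 102 -> empty
(246,5): row=0b11110110, col=0b101, row AND col = 0b100 = 4; 4 != 5 -> empty
(51,9): row=0b110011, col=0b1001, row AND col = 0b1 = 1; 1 != 9 -> empty
(138,119): row=0b10001010, col=0b1110111, row AND col = 0b10 = 2; 2 != 119 -> empty

Answer: no no yes no no no no no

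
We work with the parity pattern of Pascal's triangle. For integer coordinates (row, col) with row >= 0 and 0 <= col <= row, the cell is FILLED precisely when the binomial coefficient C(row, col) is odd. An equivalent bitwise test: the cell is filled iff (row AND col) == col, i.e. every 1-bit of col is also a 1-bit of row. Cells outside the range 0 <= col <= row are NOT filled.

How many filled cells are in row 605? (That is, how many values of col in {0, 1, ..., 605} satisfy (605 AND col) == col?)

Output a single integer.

605 in binary = 1001011101
popcount(605) = number of 1-bits in 1001011101 = 6
A col c satisfies (605 AND c) == c iff every set bit of c is also set in 605; each of the 6 set bits of 605 can independently be on or off in c.
count = 2^6 = 64

Answer: 64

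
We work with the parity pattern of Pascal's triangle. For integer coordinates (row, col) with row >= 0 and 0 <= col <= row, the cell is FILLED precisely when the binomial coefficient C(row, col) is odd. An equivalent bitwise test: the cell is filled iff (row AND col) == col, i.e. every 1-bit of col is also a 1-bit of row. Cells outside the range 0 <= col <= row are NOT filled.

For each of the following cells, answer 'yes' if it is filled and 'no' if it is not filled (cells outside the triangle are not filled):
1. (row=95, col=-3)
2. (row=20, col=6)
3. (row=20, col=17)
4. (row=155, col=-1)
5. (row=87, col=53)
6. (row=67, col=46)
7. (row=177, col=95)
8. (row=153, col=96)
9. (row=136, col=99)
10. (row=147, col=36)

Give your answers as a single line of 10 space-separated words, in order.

Answer: no no no no no no no no no no

Derivation:
(95,-3): col outside [0, 95] -> not filled
(20,6): row=0b10100, col=0b110, row AND col = 0b100 = 4; 4 != 6 -> empty
(20,17): row=0b10100, col=0b10001, row AND col = 0b10000 = 16; 16 != 17 -> empty
(155,-1): col outside [0, 155] -> not filled
(87,53): row=0b1010111, col=0b110101, row AND col = 0b10101 = 21; 21 != 53 -> empty
(67,46): row=0b1000011, col=0b101110, row AND col = 0b10 = 2; 2 != 46 -> empty
(177,95): row=0b10110001, col=0b1011111, row AND col = 0b10001 = 17; 17 != 95 -> empty
(153,96): row=0b10011001, col=0b1100000, row AND col = 0b0 = 0; 0 != 96 -> empty
(136,99): row=0b10001000, col=0b1100011, row AND col = 0b0 = 0; 0 != 99 -> empty
(147,36): row=0b10010011, col=0b100100, row AND col = 0b0 = 0; 0 != 36 -> empty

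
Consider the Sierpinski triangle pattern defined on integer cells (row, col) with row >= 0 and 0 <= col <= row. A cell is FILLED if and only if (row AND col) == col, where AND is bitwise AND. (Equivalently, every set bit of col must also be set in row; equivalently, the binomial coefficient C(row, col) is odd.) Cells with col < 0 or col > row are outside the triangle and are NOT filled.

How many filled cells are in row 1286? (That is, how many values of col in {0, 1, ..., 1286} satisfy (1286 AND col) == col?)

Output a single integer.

Answer: 16

Derivation:
1286 in binary = 10100000110
popcount(1286) = number of 1-bits in 10100000110 = 4
A col c satisfies (1286 AND c) == c iff every set bit of c is also set in 1286; each of the 4 set bits of 1286 can independently be on or off in c.
count = 2^4 = 16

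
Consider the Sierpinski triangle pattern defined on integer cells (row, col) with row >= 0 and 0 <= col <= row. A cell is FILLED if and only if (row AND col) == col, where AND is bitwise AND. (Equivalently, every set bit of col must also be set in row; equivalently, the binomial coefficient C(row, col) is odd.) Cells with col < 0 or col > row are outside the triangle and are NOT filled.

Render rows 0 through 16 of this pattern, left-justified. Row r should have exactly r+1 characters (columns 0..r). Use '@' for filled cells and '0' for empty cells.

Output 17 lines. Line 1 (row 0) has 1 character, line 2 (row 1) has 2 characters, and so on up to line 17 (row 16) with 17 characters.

Answer: @
@@
@0@
@@@@
@000@
@@00@@
@0@0@0@
@@@@@@@@
@0000000@
@@000000@@
@0@00000@0@
@@@@0000@@@@
@000@000@000@
@@00@@00@@00@@
@0@0@0@0@0@0@0@
@@@@@@@@@@@@@@@@
@000000000000000@

Derivation:
r0=0: @
r1=1: @@
r2=10: @0@
r3=11: @@@@
r4=100: @000@
r5=101: @@00@@
r6=110: @0@0@0@
r7=111: @@@@@@@@
r8=1000: @0000000@
r9=1001: @@000000@@
r10=1010: @0@00000@0@
r11=1011: @@@@0000@@@@
r12=1100: @000@000@000@
r13=1101: @@00@@00@@00@@
r14=1110: @0@0@0@0@0@0@0@
r15=1111: @@@@@@@@@@@@@@@@
r16=10000: @000000000000000@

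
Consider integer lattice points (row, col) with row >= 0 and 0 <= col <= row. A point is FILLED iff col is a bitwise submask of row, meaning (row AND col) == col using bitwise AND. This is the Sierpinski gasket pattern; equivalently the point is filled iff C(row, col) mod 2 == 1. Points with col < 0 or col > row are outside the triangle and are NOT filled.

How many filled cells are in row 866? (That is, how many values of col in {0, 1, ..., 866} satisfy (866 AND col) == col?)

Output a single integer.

866 in binary = 1101100010
popcount(866) = number of 1-bits in 1101100010 = 5
A col c satisfies (866 AND c) == c iff every set bit of c is also set in 866; each of the 5 set bits of 866 can independently be on or off in c.
count = 2^5 = 32

Answer: 32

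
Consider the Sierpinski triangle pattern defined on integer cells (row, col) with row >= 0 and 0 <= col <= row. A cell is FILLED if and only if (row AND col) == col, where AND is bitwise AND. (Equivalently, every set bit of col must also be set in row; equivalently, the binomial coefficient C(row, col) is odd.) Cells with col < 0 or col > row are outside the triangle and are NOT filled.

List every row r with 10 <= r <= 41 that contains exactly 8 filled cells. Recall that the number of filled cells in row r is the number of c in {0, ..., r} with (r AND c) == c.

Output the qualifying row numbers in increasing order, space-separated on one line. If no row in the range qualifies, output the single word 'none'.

Row r has 2^popcount(r) filled cells, so we need popcount(r) = log2(8) = 3.
Scan r = 10..41 and keep those with exactly 3 one-bits:
r=10=1010 popcount=2 -> skip
r=11=1011 popcount=3 -> KEEP
r=12=1100 popcount=2 -> skip
r=13=1101 popcount=3 -> KEEP
r=14=1110 popcount=3 -> KEEP
r=15=1111 popcount=4 -> skip
r=16=10000 popcount=1 -> skip
r=17=10001 popcount=2 -> skip
r=18=10010 popcount=2 -> skip
r=19=10011 popcount=3 -> KEEP
r=20=10100 popcount=2 -> skip
r=21=10101 popcount=3 -> KEEP
r=22=10110 popcount=3 -> KEEP
r=23=10111 popcount=4 -> skip
r=24=11000 popcount=2 -> skip
r=25=11001 popcount=3 -> KEEP
r=26=11010 popcount=3 -> KEEP
r=27=11011 popcount=4 -> skip
r=28=11100 popcount=3 -> KEEP
r=29=11101 popcount=4 -> skip
r=30=11110 popcount=4 -> skip
r=31=11111 popcount=5 -> skip
r=32=100000 popcount=1 -> skip
r=33=100001 popcount=2 -> skip
r=34=100010 popcount=2 -> skip
r=35=100011 popcount=3 -> KEEP
r=36=100100 popcount=2 -> skip
r=37=100101 popcount=3 -> KEEP
r=38=100110 popcount=3 -> KEEP
r=39=100111 popcount=4 -> skip
r=40=101000 popcount=2 -> skip
r=41=101001 popcount=3 -> KEEP
Kept rows: 11 13 14 19 21 22 25 26 28 35 37 38 41

Answer: 11 13 14 19 21 22 25 26 28 35 37 38 41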